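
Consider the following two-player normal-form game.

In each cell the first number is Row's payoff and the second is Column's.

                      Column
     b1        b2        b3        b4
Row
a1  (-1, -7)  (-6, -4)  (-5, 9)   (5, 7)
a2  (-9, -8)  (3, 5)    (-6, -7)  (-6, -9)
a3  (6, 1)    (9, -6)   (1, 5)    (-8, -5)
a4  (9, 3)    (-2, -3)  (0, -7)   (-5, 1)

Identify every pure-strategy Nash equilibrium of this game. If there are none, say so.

Row against b1: payoffs -1, -9, 6, 9 → best response a4.
Row against b2: payoffs -6, 3, 9, -2 → best response a3.
Row against b3: payoffs -5, -6, 1, 0 → best response a3.
Row against b4: payoffs 5, -6, -8, -5 → best response a1.
Column against a1: payoffs -7, -4, 9, 7 → best response b3.
Column against a2: payoffs -8, 5, -7, -9 → best response b2.
Column against a3: payoffs 1, -6, 5, -5 → best response b3.
Column against a4: payoffs 3, -3, -7, 1 → best response b1.
Mutual best responses: (a3, b3); (a4, b1).

Pure-strategy Nash equilibria: (a3, b3), (a4, b1)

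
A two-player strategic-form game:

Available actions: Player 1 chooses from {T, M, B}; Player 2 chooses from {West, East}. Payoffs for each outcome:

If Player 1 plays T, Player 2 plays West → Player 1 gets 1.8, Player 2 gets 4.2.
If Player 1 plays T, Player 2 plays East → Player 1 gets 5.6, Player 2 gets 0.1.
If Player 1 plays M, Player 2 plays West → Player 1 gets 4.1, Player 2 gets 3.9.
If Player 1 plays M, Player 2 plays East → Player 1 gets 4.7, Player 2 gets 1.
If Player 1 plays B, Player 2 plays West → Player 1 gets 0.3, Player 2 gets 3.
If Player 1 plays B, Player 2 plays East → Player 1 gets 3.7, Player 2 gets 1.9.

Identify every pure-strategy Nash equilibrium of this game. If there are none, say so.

(T, West): Player 1 can switch to M (1.8 → 4.1). Not NE.
(T, East): Player 2 can switch to West (0.1 → 4.2). Not NE.
(M, West): Player 1 gets 4.1, best alternative 1.8; Player 2 gets 3.9, best alternative 1. No profitable deviation — NE.
(M, East): Player 1 can switch to T (4.7 → 5.6). Not NE.
(B, West): Player 1 can switch to T (0.3 → 1.8). Not NE.
(B, East): Player 1 can switch to T (3.7 → 5.6). Not NE.

Pure NE: (M, West)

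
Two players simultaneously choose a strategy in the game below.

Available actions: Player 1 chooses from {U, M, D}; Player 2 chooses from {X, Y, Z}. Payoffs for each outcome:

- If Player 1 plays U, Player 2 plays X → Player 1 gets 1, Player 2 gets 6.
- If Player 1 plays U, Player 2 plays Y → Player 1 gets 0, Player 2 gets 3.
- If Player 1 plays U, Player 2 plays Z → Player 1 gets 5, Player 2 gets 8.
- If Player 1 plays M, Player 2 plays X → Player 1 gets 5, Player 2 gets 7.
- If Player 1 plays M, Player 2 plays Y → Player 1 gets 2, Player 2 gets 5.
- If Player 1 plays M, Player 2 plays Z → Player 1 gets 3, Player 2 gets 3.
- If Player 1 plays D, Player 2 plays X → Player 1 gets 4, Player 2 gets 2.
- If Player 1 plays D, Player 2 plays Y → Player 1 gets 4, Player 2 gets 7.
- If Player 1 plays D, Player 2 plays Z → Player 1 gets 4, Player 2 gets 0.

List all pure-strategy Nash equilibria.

Player 1 against X: payoffs 1, 5, 4 → best response M.
Player 1 against Y: payoffs 0, 2, 4 → best response D.
Player 1 against Z: payoffs 5, 3, 4 → best response U.
Player 2 against U: payoffs 6, 3, 8 → best response Z.
Player 2 against M: payoffs 7, 5, 3 → best response X.
Player 2 against D: payoffs 2, 7, 0 → best response Y.
Mutual best responses: (U, Z); (M, X); (D, Y).

(U, Z); (M, X); (D, Y)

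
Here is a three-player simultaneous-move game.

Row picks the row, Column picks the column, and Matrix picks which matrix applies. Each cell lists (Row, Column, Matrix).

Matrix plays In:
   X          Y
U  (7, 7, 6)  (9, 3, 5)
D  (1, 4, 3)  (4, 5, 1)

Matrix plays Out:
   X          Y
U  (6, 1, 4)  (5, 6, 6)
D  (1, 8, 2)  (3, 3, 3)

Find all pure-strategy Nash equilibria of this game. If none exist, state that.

The pure Nash equilibria are (U, X, In); (U, Y, Out).

Check each profile: it is a Nash equilibrium iff no player can strictly gain by switching unilaterally.
(U, X, In): Row gets 7, best alternative 1; Column gets 7, best alternative 3; Matrix gets 6, best alternative 4. No profitable deviation — NE.
(U, X, Out): Column can switch to Y (1 → 6). Not NE.
(U, Y, In): Column can switch to X (3 → 7). Not NE.
(U, Y, Out): Row gets 5, best alternative 3; Column gets 6, best alternative 1; Matrix gets 6, best alternative 5. No profitable deviation — NE.
(D, X, In): Row can switch to U (1 → 7). Not NE.
(D, X, Out): Row can switch to U (1 → 6). Not NE.
(D, Y, In): Row can switch to U (4 → 9). Not NE.
(D, Y, Out): Row can switch to U (3 → 5). Not NE.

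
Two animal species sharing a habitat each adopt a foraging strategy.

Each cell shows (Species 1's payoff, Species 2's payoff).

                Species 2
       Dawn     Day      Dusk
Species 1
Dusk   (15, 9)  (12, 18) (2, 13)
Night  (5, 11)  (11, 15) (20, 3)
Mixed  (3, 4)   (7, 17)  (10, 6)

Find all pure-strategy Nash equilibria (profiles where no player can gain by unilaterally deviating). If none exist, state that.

(Dusk, Day)

For each player, find the best response to each opponent profile; mutual best responses are the pure NE.
Species 1 against Dawn: payoffs 15, 5, 3 → best response Dusk.
Species 1 against Day: payoffs 12, 11, 7 → best response Dusk.
Species 1 against Dusk: payoffs 2, 20, 10 → best response Night.
Species 2 against Dusk: payoffs 9, 18, 13 → best response Day.
Species 2 against Night: payoffs 11, 15, 3 → best response Day.
Species 2 against Mixed: payoffs 4, 17, 6 → best response Day.
Mutual best responses: (Dusk, Day).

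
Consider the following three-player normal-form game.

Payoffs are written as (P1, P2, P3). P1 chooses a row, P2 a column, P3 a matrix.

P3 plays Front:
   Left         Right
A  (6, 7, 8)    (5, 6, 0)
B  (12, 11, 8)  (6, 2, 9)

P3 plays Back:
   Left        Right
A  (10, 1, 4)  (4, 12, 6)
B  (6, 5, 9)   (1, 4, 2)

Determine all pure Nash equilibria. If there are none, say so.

The unique pure-strategy Nash equilibrium is (A, Right, Back).

P1 against (Left, Front): payoffs 6, 12 → best response B.
P1 against (Left, Back): payoffs 10, 6 → best response A.
P1 against (Right, Front): payoffs 5, 6 → best response B.
P1 against (Right, Back): payoffs 4, 1 → best response A.
P2 against (A, Front): payoffs 7, 6 → best response Left.
P2 against (A, Back): payoffs 1, 12 → best response Right.
P2 against (B, Front): payoffs 11, 2 → best response Left.
P2 against (B, Back): payoffs 5, 4 → best response Left.
P3 against (A, Left): payoffs 8, 4 → best response Front.
P3 against (A, Right): payoffs 0, 6 → best response Back.
P3 against (B, Left): payoffs 8, 9 → best response Back.
P3 against (B, Right): payoffs 9, 2 → best response Front.
Mutual best responses: (A, Right, Back).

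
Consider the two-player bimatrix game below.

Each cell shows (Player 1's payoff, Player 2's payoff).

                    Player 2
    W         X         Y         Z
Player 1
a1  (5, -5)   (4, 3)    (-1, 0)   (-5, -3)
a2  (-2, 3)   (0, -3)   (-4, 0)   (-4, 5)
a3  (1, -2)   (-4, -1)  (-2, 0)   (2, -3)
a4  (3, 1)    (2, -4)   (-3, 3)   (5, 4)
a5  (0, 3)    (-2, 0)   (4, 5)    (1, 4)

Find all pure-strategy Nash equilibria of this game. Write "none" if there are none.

For each player, find the best response to each opponent profile; mutual best responses are the pure NE.
Player 1 against W: payoffs 5, -2, 1, 3, 0 → best response a1.
Player 1 against X: payoffs 4, 0, -4, 2, -2 → best response a1.
Player 1 against Y: payoffs -1, -4, -2, -3, 4 → best response a5.
Player 1 against Z: payoffs -5, -4, 2, 5, 1 → best response a4.
Player 2 against a1: payoffs -5, 3, 0, -3 → best response X.
Player 2 against a2: payoffs 3, -3, 0, 5 → best response Z.
Player 2 against a3: payoffs -2, -1, 0, -3 → best response Y.
Player 2 against a4: payoffs 1, -4, 3, 4 → best response Z.
Player 2 against a5: payoffs 3, 0, 5, 4 → best response Y.
Mutual best responses: (a1, X); (a4, Z); (a5, Y).

The pure Nash equilibria are (a1, X); (a4, Z); (a5, Y).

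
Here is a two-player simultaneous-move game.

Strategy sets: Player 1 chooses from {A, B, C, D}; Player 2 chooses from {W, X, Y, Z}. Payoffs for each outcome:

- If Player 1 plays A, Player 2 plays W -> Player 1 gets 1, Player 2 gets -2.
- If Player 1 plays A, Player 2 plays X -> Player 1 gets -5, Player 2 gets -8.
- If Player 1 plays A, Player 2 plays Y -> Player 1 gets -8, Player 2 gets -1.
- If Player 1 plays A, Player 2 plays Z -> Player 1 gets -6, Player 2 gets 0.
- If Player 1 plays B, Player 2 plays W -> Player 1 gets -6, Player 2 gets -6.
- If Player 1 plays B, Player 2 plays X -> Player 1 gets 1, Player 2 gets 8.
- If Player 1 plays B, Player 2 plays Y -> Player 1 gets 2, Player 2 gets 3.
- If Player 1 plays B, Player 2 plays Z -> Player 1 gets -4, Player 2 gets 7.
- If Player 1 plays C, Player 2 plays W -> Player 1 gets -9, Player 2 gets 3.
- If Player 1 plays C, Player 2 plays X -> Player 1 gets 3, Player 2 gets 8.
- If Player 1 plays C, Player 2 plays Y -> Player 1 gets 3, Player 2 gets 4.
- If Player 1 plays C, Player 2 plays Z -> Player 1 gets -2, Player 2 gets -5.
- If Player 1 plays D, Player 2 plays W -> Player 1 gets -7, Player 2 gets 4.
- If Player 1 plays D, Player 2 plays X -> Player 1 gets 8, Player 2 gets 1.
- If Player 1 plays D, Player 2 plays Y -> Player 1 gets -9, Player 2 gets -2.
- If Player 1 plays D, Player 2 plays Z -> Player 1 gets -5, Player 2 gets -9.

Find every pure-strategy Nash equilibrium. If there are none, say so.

(A, W): Player 2 can switch to Y (-2 → -1). Not NE.
(A, X): Player 1 can switch to B (-5 → 1). Not NE.
(A, Y): Player 1 can switch to B (-8 → 2). Not NE.
(A, Z): Player 1 can switch to B (-6 → -4). Not NE.
(B, W): Player 1 can switch to A (-6 → 1). Not NE.
(B, X): Player 1 can switch to C (1 → 3). Not NE.
(The remaining 10 profiles each have a profitable deviation by the same check.)

This game has no pure Nash equilibrium.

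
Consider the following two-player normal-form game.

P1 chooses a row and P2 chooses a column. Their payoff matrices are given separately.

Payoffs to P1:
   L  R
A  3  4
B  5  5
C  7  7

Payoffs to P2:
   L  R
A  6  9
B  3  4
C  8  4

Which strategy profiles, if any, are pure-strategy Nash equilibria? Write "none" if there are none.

(A, L): P1 can switch to B (3 → 5). Not NE.
(A, R): P1 can switch to B (4 → 5). Not NE.
(B, L): P1 can switch to C (5 → 7). Not NE.
(B, R): P1 can switch to C (5 → 7). Not NE.
(C, L): P1 gets 7, best alternative 5; P2 gets 8, best alternative 4. No profitable deviation — NE.
(C, R): P2 can switch to L (4 → 8). Not NE.

Pure NE: (C, L)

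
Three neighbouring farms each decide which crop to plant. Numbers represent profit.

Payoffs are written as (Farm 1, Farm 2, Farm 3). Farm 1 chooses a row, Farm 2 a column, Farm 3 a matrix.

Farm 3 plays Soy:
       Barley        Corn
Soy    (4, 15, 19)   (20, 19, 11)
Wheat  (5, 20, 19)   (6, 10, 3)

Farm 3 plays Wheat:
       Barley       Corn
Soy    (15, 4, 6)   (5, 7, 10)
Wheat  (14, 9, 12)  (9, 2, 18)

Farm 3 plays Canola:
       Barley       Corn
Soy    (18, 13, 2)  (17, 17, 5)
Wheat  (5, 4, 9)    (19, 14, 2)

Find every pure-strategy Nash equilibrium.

The pure Nash equilibria are (Soy, Corn, Soy) and (Wheat, Barley, Soy).

(Soy, Barley, Soy): Farm 1 can switch to Wheat (4 → 5). Not NE.
(Soy, Barley, Wheat): Farm 2 can switch to Corn (4 → 7). Not NE.
(Soy, Barley, Canola): Farm 2 can switch to Corn (13 → 17). Not NE.
(Soy, Corn, Soy): Farm 1 gets 20, best alternative 6; Farm 2 gets 19, best alternative 15; Farm 3 gets 11, best alternative 10. No profitable deviation — NE.
(Soy, Corn, Wheat): Farm 1 can switch to Wheat (5 → 9). Not NE.
(Soy, Corn, Canola): Farm 1 can switch to Wheat (17 → 19). Not NE.
(Wheat, Barley, Soy): Farm 1 gets 5, best alternative 4; Farm 2 gets 20, best alternative 10; Farm 3 gets 19, best alternative 12. No profitable deviation — NE.
(Wheat, Barley, Wheat): Farm 1 can switch to Soy (14 → 15). Not NE.
(Wheat, Barley, Canola): Farm 1 can switch to Soy (5 → 18). Not NE.
(Wheat, Corn, Soy): Farm 1 can switch to Soy (6 → 20). Not NE.
(Wheat, Corn, Wheat): Farm 2 can switch to Barley (2 → 9). Not NE.
(Wheat, Corn, Canola): Farm 3 can switch to Soy (2 → 3). Not NE.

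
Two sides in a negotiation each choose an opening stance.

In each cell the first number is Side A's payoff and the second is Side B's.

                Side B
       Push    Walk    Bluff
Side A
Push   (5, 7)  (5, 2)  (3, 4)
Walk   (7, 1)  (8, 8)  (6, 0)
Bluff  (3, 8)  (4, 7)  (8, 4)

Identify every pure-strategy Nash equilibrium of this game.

(Push, Push): Side A can switch to Walk (5 → 7). Not NE.
(Push, Walk): Side A can switch to Walk (5 → 8). Not NE.
(Push, Bluff): Side A can switch to Walk (3 → 6). Not NE.
(Walk, Push): Side B can switch to Walk (1 → 8). Not NE.
(Walk, Walk): Side A gets 8, best alternative 5; Side B gets 8, best alternative 1. No profitable deviation — NE.
(Walk, Bluff): Side A can switch to Bluff (6 → 8). Not NE.
(Bluff, Push): Side A can switch to Push (3 → 5). Not NE.
(Bluff, Walk): Side A can switch to Push (4 → 5). Not NE.
(Bluff, Bluff): Side B can switch to Push (4 → 8). Not NE.

The unique pure-strategy Nash equilibrium is (Walk, Walk).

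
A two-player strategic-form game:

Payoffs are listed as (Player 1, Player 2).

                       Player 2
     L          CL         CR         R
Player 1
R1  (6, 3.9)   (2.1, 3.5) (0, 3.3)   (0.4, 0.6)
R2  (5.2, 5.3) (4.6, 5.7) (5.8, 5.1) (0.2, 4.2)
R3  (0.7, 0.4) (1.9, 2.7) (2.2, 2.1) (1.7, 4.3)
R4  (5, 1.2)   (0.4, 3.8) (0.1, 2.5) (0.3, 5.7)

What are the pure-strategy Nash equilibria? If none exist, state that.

(R1, L) and (R2, CL) and (R3, R)

For each player, find the best response to each opponent profile; mutual best responses are the pure NE.
Player 1 against L: payoffs 6, 5.2, 0.7, 5 → best response R1.
Player 1 against CL: payoffs 2.1, 4.6, 1.9, 0.4 → best response R2.
Player 1 against CR: payoffs 0, 5.8, 2.2, 0.1 → best response R2.
Player 1 against R: payoffs 0.4, 0.2, 1.7, 0.3 → best response R3.
Player 2 against R1: payoffs 3.9, 3.5, 3.3, 0.6 → best response L.
Player 2 against R2: payoffs 5.3, 5.7, 5.1, 4.2 → best response CL.
Player 2 against R3: payoffs 0.4, 2.7, 2.1, 4.3 → best response R.
Player 2 against R4: payoffs 1.2, 3.8, 2.5, 5.7 → best response R.
Mutual best responses: (R1, L); (R2, CL); (R3, R).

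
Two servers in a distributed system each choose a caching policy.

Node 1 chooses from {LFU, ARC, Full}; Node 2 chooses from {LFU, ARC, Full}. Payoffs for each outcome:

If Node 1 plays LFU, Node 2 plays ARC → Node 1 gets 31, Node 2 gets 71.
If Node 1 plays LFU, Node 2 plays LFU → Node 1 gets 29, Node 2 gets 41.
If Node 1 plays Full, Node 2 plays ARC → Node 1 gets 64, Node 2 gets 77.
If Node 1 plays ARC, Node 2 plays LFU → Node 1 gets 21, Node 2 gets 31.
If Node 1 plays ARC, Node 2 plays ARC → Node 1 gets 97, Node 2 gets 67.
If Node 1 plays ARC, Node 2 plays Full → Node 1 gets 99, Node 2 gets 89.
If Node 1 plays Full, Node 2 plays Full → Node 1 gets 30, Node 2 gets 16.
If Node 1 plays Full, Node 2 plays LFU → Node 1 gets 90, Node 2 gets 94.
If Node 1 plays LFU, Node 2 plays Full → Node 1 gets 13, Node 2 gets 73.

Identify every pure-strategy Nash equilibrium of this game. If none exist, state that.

(LFU, LFU): Node 1 can switch to Full (29 → 90). Not NE.
(LFU, ARC): Node 1 can switch to ARC (31 → 97). Not NE.
(LFU, Full): Node 1 can switch to ARC (13 → 99). Not NE.
(ARC, LFU): Node 1 can switch to LFU (21 → 29). Not NE.
(ARC, ARC): Node 2 can switch to Full (67 → 89). Not NE.
(ARC, Full): Node 1 gets 99, best alternative 30; Node 2 gets 89, best alternative 67. No profitable deviation — NE.
(Full, LFU): Node 1 gets 90, best alternative 29; Node 2 gets 94, best alternative 77. No profitable deviation — NE.
(Full, ARC): Node 1 can switch to ARC (64 → 97). Not NE.
(Full, Full): Node 1 can switch to ARC (30 → 99). Not NE.

Pure-strategy Nash equilibria: (ARC, Full); (Full, LFU)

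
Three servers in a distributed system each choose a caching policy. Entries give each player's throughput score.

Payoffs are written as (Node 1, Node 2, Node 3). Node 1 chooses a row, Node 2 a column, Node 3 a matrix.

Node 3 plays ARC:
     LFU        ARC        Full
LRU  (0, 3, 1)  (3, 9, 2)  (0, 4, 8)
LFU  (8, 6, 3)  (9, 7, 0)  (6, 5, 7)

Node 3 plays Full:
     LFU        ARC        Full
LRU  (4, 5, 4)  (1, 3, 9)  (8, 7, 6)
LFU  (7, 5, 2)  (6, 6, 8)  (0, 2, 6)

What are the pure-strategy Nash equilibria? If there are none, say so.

(LRU, LFU, ARC): Node 1 can switch to LFU (0 → 8). Not NE.
(LRU, LFU, Full): Node 1 can switch to LFU (4 → 7). Not NE.
(LRU, ARC, ARC): Node 1 can switch to LFU (3 → 9). Not NE.
(LRU, ARC, Full): Node 1 can switch to LFU (1 → 6). Not NE.
(LRU, Full, ARC): Node 1 can switch to LFU (0 → 6). Not NE.
(LRU, Full, Full): Node 3 can switch to ARC (6 → 8). Not NE.
(LFU, LFU, ARC): Node 2 can switch to ARC (6 → 7). Not NE.
(LFU, LFU, Full): Node 2 can switch to ARC (5 → 6). Not NE.
(LFU, ARC, Full): Node 1 gets 6, best alternative 1; Node 2 gets 6, best alternative 5; Node 3 gets 8, best alternative 0. No profitable deviation — NE.
(The remaining 3 profiles each have a profitable deviation by the same check.)

(LFU, ARC, Full)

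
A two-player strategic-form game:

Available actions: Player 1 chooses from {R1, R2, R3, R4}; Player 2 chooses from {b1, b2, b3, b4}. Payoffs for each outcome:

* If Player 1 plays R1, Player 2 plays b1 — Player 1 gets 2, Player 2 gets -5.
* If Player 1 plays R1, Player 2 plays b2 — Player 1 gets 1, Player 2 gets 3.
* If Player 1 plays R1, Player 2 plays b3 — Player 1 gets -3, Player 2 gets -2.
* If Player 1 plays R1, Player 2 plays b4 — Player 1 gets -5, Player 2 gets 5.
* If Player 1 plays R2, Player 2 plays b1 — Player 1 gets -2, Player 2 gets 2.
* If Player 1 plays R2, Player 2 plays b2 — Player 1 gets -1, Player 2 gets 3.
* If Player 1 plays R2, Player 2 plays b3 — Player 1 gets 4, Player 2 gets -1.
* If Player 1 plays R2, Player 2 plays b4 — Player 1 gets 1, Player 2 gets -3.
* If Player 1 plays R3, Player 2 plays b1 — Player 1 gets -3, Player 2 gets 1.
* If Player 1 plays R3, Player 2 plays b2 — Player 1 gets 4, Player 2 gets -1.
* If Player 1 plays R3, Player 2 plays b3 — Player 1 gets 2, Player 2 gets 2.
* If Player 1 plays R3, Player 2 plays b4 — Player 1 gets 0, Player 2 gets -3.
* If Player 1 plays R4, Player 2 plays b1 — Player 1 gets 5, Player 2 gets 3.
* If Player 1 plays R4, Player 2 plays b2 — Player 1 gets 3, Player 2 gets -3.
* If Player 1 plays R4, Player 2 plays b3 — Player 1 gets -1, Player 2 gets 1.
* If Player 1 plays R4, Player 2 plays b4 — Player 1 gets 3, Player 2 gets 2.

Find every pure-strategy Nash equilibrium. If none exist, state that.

Player 1 against b1: payoffs 2, -2, -3, 5 → best response R4.
Player 1 against b2: payoffs 1, -1, 4, 3 → best response R3.
Player 1 against b3: payoffs -3, 4, 2, -1 → best response R2.
Player 1 against b4: payoffs -5, 1, 0, 3 → best response R4.
Player 2 against R1: payoffs -5, 3, -2, 5 → best response b4.
Player 2 against R2: payoffs 2, 3, -1, -3 → best response b2.
Player 2 against R3: payoffs 1, -1, 2, -3 → best response b3.
Player 2 against R4: payoffs 3, -3, 1, 2 → best response b1.
Mutual best responses: (R4, b1).

The unique pure-strategy Nash equilibrium is (R4, b1).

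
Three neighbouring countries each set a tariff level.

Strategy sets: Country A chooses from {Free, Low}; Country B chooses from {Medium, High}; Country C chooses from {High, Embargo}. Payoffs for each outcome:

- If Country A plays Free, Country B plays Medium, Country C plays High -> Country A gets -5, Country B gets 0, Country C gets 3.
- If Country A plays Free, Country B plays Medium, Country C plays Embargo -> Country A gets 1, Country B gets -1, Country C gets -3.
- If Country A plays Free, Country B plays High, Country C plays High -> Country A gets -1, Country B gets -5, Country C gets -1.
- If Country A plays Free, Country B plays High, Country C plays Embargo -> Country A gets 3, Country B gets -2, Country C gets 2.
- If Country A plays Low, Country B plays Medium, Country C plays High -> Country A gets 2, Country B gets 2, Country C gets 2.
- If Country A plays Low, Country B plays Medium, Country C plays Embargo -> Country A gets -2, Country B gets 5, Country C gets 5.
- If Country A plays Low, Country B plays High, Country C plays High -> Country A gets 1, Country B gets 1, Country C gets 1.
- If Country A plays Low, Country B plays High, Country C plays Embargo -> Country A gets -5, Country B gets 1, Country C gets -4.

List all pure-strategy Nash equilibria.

This game has no pure Nash equilibrium.

Country A against (Medium, High): payoffs -5, 2 → best response Low.
Country A against (Medium, Embargo): payoffs 1, -2 → best response Free.
Country A against (High, High): payoffs -1, 1 → best response Low.
Country A against (High, Embargo): payoffs 3, -5 → best response Free.
Country B against (Free, High): payoffs 0, -5 → best response Medium.
Country B against (Free, Embargo): payoffs -1, -2 → best response Medium.
Country B against (Low, High): payoffs 2, 1 → best response Medium.
Country B against (Low, Embargo): payoffs 5, 1 → best response Medium.
Country C against (Free, Medium): payoffs 3, -3 → best response High.
Country C against (Free, High): payoffs -1, 2 → best response Embargo.
Country C against (Low, Medium): payoffs 2, 5 → best response Embargo.
Country C against (Low, High): payoffs 1, -4 → best response High.
No profile is a mutual best response for all players.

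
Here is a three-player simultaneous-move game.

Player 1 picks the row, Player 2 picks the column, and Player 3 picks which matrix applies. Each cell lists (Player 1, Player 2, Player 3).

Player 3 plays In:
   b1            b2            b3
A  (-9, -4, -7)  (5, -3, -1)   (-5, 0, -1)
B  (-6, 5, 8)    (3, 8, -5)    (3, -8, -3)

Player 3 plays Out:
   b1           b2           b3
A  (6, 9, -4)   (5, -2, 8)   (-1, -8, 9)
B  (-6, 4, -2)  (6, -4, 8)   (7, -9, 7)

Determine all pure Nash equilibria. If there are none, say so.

The unique pure-strategy Nash equilibrium is (A, b1, Out).

Player 1 against (b1, In): payoffs -9, -6 → best response B.
Player 1 against (b1, Out): payoffs 6, -6 → best response A.
Player 1 against (b2, In): payoffs 5, 3 → best response A.
Player 1 against (b2, Out): payoffs 5, 6 → best response B.
Player 1 against (b3, In): payoffs -5, 3 → best response B.
Player 1 against (b3, Out): payoffs -1, 7 → best response B.
Player 2 against (A, In): payoffs -4, -3, 0 → best response b3.
Player 2 against (A, Out): payoffs 9, -2, -8 → best response b1.
Player 2 against (B, In): payoffs 5, 8, -8 → best response b2.
Player 2 against (B, Out): payoffs 4, -4, -9 → best response b1.
Player 3 against (A, b1): payoffs -7, -4 → best response Out.
Player 3 against (A, b2): payoffs -1, 8 → best response Out.
Player 3 against (A, b3): payoffs -1, 9 → best response Out.
Player 3 against (B, b1): payoffs 8, -2 → best response In.
Player 3 against (B, b2): payoffs -5, 8 → best response Out.
Player 3 against (B, b3): payoffs -3, 7 → best response Out.
Mutual best responses: (A, b1, Out).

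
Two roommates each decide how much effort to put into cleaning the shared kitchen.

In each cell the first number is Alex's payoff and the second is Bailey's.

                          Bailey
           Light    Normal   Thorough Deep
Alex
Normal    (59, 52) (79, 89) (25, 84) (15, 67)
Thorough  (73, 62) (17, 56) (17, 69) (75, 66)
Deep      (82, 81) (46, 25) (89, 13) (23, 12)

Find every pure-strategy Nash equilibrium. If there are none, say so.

The pure Nash equilibria are (Normal, Normal); (Deep, Light).

(Normal, Light): Alex can switch to Thorough (59 → 73). Not NE.
(Normal, Normal): Alex gets 79, best alternative 46; Bailey gets 89, best alternative 84. No profitable deviation — NE.
(Normal, Thorough): Alex can switch to Deep (25 → 89). Not NE.
(Normal, Deep): Alex can switch to Thorough (15 → 75). Not NE.
(Thorough, Light): Alex can switch to Deep (73 → 82). Not NE.
(Thorough, Normal): Alex can switch to Normal (17 → 79). Not NE.
(Thorough, Thorough): Alex can switch to Normal (17 → 25). Not NE.
(Thorough, Deep): Bailey can switch to Thorough (66 → 69). Not NE.
(Deep, Light): Alex gets 82, best alternative 73; Bailey gets 81, best alternative 25. No profitable deviation — NE.
(Deep, Normal): Alex can switch to Normal (46 → 79). Not NE.
(The remaining 2 profiles each have a profitable deviation by the same check.)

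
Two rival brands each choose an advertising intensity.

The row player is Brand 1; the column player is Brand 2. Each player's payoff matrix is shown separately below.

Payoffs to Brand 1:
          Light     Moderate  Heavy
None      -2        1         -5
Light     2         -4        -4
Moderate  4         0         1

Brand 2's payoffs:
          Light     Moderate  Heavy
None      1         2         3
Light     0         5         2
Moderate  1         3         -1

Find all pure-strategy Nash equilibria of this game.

none

Brand 1 against Light: payoffs -2, 2, 4 → best response Moderate.
Brand 1 against Moderate: payoffs 1, -4, 0 → best response None.
Brand 1 against Heavy: payoffs -5, -4, 1 → best response Moderate.
Brand 2 against None: payoffs 1, 2, 3 → best response Heavy.
Brand 2 against Light: payoffs 0, 5, 2 → best response Moderate.
Brand 2 against Moderate: payoffs 1, 3, -1 → best response Moderate.
No profile is a mutual best response for all players.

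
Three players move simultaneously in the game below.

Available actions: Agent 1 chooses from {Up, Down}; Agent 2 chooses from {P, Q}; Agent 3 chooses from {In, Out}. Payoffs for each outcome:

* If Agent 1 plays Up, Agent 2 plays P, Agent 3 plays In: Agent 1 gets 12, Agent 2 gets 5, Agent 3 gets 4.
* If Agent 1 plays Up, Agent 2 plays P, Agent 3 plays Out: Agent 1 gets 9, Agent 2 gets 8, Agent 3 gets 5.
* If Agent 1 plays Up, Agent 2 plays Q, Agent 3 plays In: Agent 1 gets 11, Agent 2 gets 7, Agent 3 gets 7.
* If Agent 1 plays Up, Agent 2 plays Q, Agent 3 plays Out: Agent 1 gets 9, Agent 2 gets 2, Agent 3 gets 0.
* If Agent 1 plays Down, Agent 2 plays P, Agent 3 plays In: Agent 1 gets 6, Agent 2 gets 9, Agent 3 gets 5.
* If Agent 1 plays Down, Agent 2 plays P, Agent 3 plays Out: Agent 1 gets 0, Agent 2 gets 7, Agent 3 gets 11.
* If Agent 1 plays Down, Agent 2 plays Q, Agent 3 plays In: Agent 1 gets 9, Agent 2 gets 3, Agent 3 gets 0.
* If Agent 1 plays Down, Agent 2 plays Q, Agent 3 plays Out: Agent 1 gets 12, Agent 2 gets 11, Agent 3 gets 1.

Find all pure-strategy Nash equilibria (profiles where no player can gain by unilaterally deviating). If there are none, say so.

(Up, P, In): Agent 2 can switch to Q (5 → 7). Not NE.
(Up, P, Out): Agent 1 gets 9, best alternative 0; Agent 2 gets 8, best alternative 2; Agent 3 gets 5, best alternative 4. No profitable deviation — NE.
(Up, Q, In): Agent 1 gets 11, best alternative 9; Agent 2 gets 7, best alternative 5; Agent 3 gets 7, best alternative 0. No profitable deviation — NE.
(Up, Q, Out): Agent 1 can switch to Down (9 → 12). Not NE.
(Down, P, In): Agent 1 can switch to Up (6 → 12). Not NE.
(Down, P, Out): Agent 1 can switch to Up (0 → 9). Not NE.
(Down, Q, In): Agent 1 can switch to Up (9 → 11). Not NE.
(Down, Q, Out): Agent 1 gets 12, best alternative 9; Agent 2 gets 11, best alternative 7; Agent 3 gets 1, best alternative 0. No profitable deviation — NE.

(Up, P, Out), (Up, Q, In), (Down, Q, Out)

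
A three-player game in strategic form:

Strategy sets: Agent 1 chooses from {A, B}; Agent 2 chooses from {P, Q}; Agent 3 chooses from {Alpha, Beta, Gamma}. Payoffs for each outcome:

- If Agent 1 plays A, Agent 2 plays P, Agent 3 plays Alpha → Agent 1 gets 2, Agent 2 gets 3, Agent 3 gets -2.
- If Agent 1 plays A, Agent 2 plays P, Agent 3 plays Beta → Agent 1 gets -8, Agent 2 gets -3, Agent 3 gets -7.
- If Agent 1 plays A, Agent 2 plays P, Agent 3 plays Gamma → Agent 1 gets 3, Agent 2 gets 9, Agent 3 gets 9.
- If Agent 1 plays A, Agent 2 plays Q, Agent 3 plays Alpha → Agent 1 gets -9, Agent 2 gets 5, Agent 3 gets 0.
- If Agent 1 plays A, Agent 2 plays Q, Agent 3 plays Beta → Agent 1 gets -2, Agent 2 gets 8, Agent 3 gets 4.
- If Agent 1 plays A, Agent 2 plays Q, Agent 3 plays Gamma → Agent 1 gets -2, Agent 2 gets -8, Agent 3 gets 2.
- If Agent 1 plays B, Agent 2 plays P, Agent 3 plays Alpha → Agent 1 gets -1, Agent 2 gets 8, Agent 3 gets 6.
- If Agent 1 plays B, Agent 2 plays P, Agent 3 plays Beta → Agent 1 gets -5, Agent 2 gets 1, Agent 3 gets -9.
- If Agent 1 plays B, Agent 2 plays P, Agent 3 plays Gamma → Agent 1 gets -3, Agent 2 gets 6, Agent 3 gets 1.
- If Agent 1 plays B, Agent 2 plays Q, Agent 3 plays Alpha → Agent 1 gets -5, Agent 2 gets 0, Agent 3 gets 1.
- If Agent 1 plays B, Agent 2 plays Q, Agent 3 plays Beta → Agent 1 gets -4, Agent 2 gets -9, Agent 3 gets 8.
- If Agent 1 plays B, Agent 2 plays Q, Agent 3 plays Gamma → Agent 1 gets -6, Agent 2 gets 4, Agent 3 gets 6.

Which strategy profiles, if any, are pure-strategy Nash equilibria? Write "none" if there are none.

The pure Nash equilibria are (A, P, Gamma), (A, Q, Beta).

For each strategy profile, look for a profitable unilateral deviation.
(A, P, Alpha): Agent 2 can switch to Q (3 → 5). Not NE.
(A, P, Beta): Agent 1 can switch to B (-8 → -5). Not NE.
(A, P, Gamma): Agent 1 gets 3, best alternative -3; Agent 2 gets 9, best alternative -8; Agent 3 gets 9, best alternative -2. No profitable deviation — NE.
(A, Q, Alpha): Agent 1 can switch to B (-9 → -5). Not NE.
(A, Q, Beta): Agent 1 gets -2, best alternative -4; Agent 2 gets 8, best alternative -3; Agent 3 gets 4, best alternative 2. No profitable deviation — NE.
(A, Q, Gamma): Agent 2 can switch to P (-8 → 9). Not NE.
(B, P, Alpha): Agent 1 can switch to A (-1 → 2). Not NE.
(B, P, Beta): Agent 3 can switch to Alpha (-9 → 6). Not NE.
(B, P, Gamma): Agent 1 can switch to A (-3 → 3). Not NE.
(B, Q, Alpha): Agent 2 can switch to P (0 → 8). Not NE.
(The remaining 2 profiles each have a profitable deviation by the same check.)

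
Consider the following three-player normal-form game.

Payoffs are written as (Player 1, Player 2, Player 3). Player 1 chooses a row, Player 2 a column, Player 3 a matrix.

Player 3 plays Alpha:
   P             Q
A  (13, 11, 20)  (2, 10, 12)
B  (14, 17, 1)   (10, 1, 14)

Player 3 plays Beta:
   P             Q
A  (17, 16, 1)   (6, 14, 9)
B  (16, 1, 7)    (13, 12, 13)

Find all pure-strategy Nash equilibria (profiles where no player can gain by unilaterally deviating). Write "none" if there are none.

No pure-strategy Nash equilibrium.

For each player, find the best response to each opponent profile; mutual best responses are the pure NE.
Player 1 against (P, Alpha): payoffs 13, 14 → best response B.
Player 1 against (P, Beta): payoffs 17, 16 → best response A.
Player 1 against (Q, Alpha): payoffs 2, 10 → best response B.
Player 1 against (Q, Beta): payoffs 6, 13 → best response B.
Player 2 against (A, Alpha): payoffs 11, 10 → best response P.
Player 2 against (A, Beta): payoffs 16, 14 → best response P.
Player 2 against (B, Alpha): payoffs 17, 1 → best response P.
Player 2 against (B, Beta): payoffs 1, 12 → best response Q.
Player 3 against (A, P): payoffs 20, 1 → best response Alpha.
Player 3 against (A, Q): payoffs 12, 9 → best response Alpha.
Player 3 against (B, P): payoffs 1, 7 → best response Beta.
Player 3 against (B, Q): payoffs 14, 13 → best response Alpha.
No profile is a mutual best response for all players.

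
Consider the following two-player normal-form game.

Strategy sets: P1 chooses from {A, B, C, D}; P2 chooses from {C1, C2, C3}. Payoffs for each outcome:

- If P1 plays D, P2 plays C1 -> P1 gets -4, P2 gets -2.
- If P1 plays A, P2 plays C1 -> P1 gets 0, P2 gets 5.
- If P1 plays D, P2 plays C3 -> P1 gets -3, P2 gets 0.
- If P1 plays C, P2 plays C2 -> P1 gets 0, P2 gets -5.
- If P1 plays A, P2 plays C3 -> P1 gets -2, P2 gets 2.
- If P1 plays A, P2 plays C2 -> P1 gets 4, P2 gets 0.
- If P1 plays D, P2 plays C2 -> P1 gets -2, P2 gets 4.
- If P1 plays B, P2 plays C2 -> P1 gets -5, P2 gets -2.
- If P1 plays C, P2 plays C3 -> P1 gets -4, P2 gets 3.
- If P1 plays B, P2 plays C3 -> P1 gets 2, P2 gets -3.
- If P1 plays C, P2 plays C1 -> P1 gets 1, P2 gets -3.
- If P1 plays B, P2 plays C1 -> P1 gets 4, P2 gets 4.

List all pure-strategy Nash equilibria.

Pure NE: (B, C1)

P1 against C1: payoffs 0, 4, 1, -4 → best response B.
P1 against C2: payoffs 4, -5, 0, -2 → best response A.
P1 against C3: payoffs -2, 2, -4, -3 → best response B.
P2 against A: payoffs 5, 0, 2 → best response C1.
P2 against B: payoffs 4, -2, -3 → best response C1.
P2 against C: payoffs -3, -5, 3 → best response C3.
P2 against D: payoffs -2, 4, 0 → best response C2.
Mutual best responses: (B, C1).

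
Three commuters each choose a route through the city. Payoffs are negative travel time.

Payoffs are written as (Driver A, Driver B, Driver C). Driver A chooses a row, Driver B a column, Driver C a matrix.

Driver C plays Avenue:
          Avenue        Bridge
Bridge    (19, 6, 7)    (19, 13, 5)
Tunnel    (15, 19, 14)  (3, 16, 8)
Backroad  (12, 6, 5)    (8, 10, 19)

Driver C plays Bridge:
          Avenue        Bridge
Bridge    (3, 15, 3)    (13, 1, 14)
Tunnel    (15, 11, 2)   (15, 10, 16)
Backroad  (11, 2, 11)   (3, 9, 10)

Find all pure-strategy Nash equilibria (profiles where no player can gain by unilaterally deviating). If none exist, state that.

No pure-strategy Nash equilibrium.

Mark each player's best response to every combination of opponents' strategies; a profile where every player is best-responding is a pure Nash equilibrium.
Driver A against (Avenue, Avenue): payoffs 19, 15, 12 → best response Bridge.
Driver A against (Avenue, Bridge): payoffs 3, 15, 11 → best response Tunnel.
Driver A against (Bridge, Avenue): payoffs 19, 3, 8 → best response Bridge.
Driver A against (Bridge, Bridge): payoffs 13, 15, 3 → best response Tunnel.
Driver B against (Bridge, Avenue): payoffs 6, 13 → best response Bridge.
Driver B against (Bridge, Bridge): payoffs 15, 1 → best response Avenue.
Driver B against (Tunnel, Avenue): payoffs 19, 16 → best response Avenue.
Driver B against (Tunnel, Bridge): payoffs 11, 10 → best response Avenue.
Driver B against (Backroad, Avenue): payoffs 6, 10 → best response Bridge.
Driver B against (Backroad, Bridge): payoffs 2, 9 → best response Bridge.
Driver C against (Bridge, Avenue): payoffs 7, 3 → best response Avenue.
Driver C against (Bridge, Bridge): payoffs 5, 14 → best response Bridge.
Driver C against (Tunnel, Avenue): payoffs 14, 2 → best response Avenue.
Driver C against (Tunnel, Bridge): payoffs 8, 16 → best response Bridge.
Driver C against (Backroad, Avenue): payoffs 5, 11 → best response Bridge.
Driver C against (Backroad, Bridge): payoffs 19, 10 → best response Avenue.
No profile is a mutual best response for all players.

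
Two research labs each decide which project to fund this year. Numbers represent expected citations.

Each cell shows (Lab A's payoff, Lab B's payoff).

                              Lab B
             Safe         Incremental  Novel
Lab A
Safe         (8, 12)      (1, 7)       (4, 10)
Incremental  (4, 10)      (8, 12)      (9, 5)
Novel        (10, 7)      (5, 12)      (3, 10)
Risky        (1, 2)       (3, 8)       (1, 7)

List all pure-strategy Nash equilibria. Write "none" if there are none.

Check each profile: it is a Nash equilibrium iff no player can strictly gain by switching unilaterally.
(Safe, Safe): Lab A can switch to Novel (8 → 10). Not NE.
(Safe, Incremental): Lab A can switch to Incremental (1 → 8). Not NE.
(Safe, Novel): Lab A can switch to Incremental (4 → 9). Not NE.
(Incremental, Safe): Lab A can switch to Safe (4 → 8). Not NE.
(Incremental, Incremental): Lab A gets 8, best alternative 5; Lab B gets 12, best alternative 10. No profitable deviation — NE.
(Incremental, Novel): Lab B can switch to Safe (5 → 10). Not NE.
(Novel, Safe): Lab B can switch to Incremental (7 → 12). Not NE.
(Novel, Incremental): Lab A can switch to Incremental (5 → 8). Not NE.
(Novel, Novel): Lab A can switch to Safe (3 → 4). Not NE.
(Risky, Safe): Lab A can switch to Safe (1 → 8). Not NE.
(Risky, Incremental): Lab A can switch to Incremental (3 → 8). Not NE.
(The remaining 1 profile has a profitable deviation by the same check.)

The unique pure-strategy Nash equilibrium is (Incremental, Incremental).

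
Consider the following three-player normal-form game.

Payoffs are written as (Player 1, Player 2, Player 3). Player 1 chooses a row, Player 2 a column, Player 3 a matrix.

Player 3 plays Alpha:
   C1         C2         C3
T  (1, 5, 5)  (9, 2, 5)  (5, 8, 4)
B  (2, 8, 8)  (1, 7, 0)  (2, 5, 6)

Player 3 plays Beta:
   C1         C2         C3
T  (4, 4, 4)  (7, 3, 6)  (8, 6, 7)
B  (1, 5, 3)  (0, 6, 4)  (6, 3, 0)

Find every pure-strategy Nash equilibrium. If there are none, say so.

The pure Nash equilibria are (T, C3, Beta); (B, C1, Alpha).

Player 1 against (C1, Alpha): payoffs 1, 2 → best response B.
Player 1 against (C1, Beta): payoffs 4, 1 → best response T.
Player 1 against (C2, Alpha): payoffs 9, 1 → best response T.
Player 1 against (C2, Beta): payoffs 7, 0 → best response T.
Player 1 against (C3, Alpha): payoffs 5, 2 → best response T.
Player 1 against (C3, Beta): payoffs 8, 6 → best response T.
Player 2 against (T, Alpha): payoffs 5, 2, 8 → best response C3.
Player 2 against (T, Beta): payoffs 4, 3, 6 → best response C3.
Player 2 against (B, Alpha): payoffs 8, 7, 5 → best response C1.
Player 2 against (B, Beta): payoffs 5, 6, 3 → best response C2.
Player 3 against (T, C1): payoffs 5, 4 → best response Alpha.
Player 3 against (T, C2): payoffs 5, 6 → best response Beta.
Player 3 against (T, C3): payoffs 4, 7 → best response Beta.
Player 3 against (B, C1): payoffs 8, 3 → best response Alpha.
Player 3 against (B, C2): payoffs 0, 4 → best response Beta.
Player 3 against (B, C3): payoffs 6, 0 → best response Alpha.
Mutual best responses: (T, C3, Beta); (B, C1, Alpha).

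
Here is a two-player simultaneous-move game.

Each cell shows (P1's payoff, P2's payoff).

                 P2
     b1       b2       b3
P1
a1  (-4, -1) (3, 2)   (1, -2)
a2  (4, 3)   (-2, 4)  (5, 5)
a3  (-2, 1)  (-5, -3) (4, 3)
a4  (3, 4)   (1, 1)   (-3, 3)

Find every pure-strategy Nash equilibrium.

(a1, b2) and (a2, b3)

Check each profile: it is a Nash equilibrium iff no player can strictly gain by switching unilaterally.
(a1, b1): P1 can switch to a2 (-4 → 4). Not NE.
(a1, b2): P1 gets 3, best alternative 1; P2 gets 2, best alternative -1. No profitable deviation — NE.
(a1, b3): P1 can switch to a2 (1 → 5). Not NE.
(a2, b1): P2 can switch to b2 (3 → 4). Not NE.
(a2, b2): P1 can switch to a1 (-2 → 3). Not NE.
(a2, b3): P1 gets 5, best alternative 4; P2 gets 5, best alternative 4. No profitable deviation — NE.
(a3, b1): P1 can switch to a2 (-2 → 4). Not NE.
(a3, b2): P1 can switch to a1 (-5 → 3). Not NE.
(a3, b3): P1 can switch to a2 (4 → 5). Not NE.
(a4, b1): P1 can switch to a2 (3 → 4). Not NE.
(The remaining 2 profiles each have a profitable deviation by the same check.)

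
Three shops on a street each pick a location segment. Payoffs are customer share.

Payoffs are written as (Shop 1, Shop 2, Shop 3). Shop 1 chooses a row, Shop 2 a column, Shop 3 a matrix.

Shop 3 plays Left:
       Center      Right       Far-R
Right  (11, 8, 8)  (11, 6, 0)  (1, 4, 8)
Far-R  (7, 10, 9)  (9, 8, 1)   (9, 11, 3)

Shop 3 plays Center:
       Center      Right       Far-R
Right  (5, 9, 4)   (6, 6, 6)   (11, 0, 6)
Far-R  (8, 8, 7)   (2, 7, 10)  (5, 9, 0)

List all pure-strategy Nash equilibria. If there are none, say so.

Pure-strategy Nash equilibria: (Right, Center, Left); (Far-R, Far-R, Left)

Check each profile: it is a Nash equilibrium iff no player can strictly gain by switching unilaterally.
(Right, Center, Left): Shop 1 gets 11, best alternative 7; Shop 2 gets 8, best alternative 6; Shop 3 gets 8, best alternative 4. No profitable deviation — NE.
(Right, Center, Center): Shop 1 can switch to Far-R (5 → 8). Not NE.
(Right, Right, Left): Shop 2 can switch to Center (6 → 8). Not NE.
(Right, Right, Center): Shop 2 can switch to Center (6 → 9). Not NE.
(Right, Far-R, Left): Shop 1 can switch to Far-R (1 → 9). Not NE.
(Right, Far-R, Center): Shop 2 can switch to Center (0 → 9). Not NE.
(Far-R, Center, Left): Shop 1 can switch to Right (7 → 11). Not NE.
(Far-R, Far-R, Left): Shop 1 gets 9, best alternative 1; Shop 2 gets 11, best alternative 10; Shop 3 gets 3, best alternative 0. No profitable deviation — NE.
(The remaining 4 profiles each have a profitable deviation by the same check.)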